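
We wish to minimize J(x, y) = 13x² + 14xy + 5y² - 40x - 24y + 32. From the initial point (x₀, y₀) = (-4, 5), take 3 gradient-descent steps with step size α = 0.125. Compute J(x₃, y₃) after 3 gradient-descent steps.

∇J = (26x + 14y - 40, 14x + 10y - 24)
Step 1: at (-4, 5), ∇J = (-74, -30) → (-4, 5) − 0.125·(-74, -30) = (5.25, 8.75)
Step 2: at (5.25, 8.75), ∇J = (219, 137) → (5.25, 8.75) − 0.125·(219, 137) = (-22.125, -8.375)
Step 3: at (-22.125, -8.375), ∇J = (-732.5, -417.5) → (-22.125, -8.375) − 0.125·(-732.5, -417.5) = (69.4375, 43.8125)
J(69.4375, 43.8125) = 111072.265625

111072.265625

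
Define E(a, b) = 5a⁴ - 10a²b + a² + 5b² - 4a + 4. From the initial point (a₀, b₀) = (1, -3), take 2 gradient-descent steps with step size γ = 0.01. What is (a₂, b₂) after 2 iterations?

(0.1390704, -2.33516)

∇E = (20a³ - 20ab + 2a - 4, -10a² + 10b)
Step 1: at (1, -3), ∇E = (78, -40) → (1, -3) − 0.01·(78, -40) = (0.22, -2.6)
Step 2: at (0.22, -2.6), ∇E = (8.09296, -26.484) → (0.22, -2.6) − 0.01·(8.09296, -26.484) = (0.1390704, -2.33516)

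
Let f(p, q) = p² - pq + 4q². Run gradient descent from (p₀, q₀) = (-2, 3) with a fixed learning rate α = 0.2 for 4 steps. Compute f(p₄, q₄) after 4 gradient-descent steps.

∇f = (2p - q, -p + 8q)
(p₁, q₁) = (-2, 3) − 0.2·(-7, 26) = (-0.6, -2.2)
(p₂, q₂) = (-0.6, -2.2) − 0.2·(1, -17) = (-0.8, 1.2)
(p₃, q₃) = (-0.8, 1.2) − 0.2·(-2.8, 10.4) = (-0.24, -0.88)
(p₄, q₄) = (-0.24, -0.88) − 0.2·(0.4, -6.8) = (-0.32, 0.48)
f(-0.32, 0.48) = 1.1776

1.1776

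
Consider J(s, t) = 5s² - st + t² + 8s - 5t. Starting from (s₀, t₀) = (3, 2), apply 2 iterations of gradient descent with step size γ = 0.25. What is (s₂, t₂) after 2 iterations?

∇J = (10s - t + 8, -s + 2t - 5)
Step 1: at (3, 2), ∇J = (36, -4) → (3, 2) − 0.25·(36, -4) = (-6, 3)
Step 2: at (-6, 3), ∇J = (-55, 7) → (-6, 3) − 0.25·(-55, 7) = (7.75, 1.25)

(7.75, 1.25)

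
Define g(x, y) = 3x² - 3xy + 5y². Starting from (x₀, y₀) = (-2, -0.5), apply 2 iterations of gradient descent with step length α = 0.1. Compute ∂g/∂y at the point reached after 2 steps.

∇g = (6x - 3y, -3x + 10y)
Step 1: at (-2, -0.5), ∇g = (-10.5, 1) → (-2, -0.5) − 0.1·(-10.5, 1) = (-0.95, -0.6)
Step 2: at (-0.95, -0.6), ∇g = (-3.9, -3.15) → (-0.95, -0.6) − 0.1·(-3.9, -3.15) = (-0.56, -0.285)
∂g/∂y at (-0.56, -0.285) = -1.17

-1.17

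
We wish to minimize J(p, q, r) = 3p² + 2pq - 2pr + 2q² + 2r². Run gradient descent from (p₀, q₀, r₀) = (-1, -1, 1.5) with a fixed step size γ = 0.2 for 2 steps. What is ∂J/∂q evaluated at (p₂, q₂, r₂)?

∇J = (6p + 2q - 2r, 2p + 4q, -2p + 4r)
(p₁, q₁, r₁) = (-1, -1, 1.5) − 0.2·(-11, -6, 8) = (1.2, 0.2, -0.1)
(p₂, q₂, r₂) = (1.2, 0.2, -0.1) − 0.2·(7.8, 3.2, -2.8) = (-0.36, -0.44, 0.46)
∂J/∂q at (-0.36, -0.44, 0.46) = -2.48

-2.48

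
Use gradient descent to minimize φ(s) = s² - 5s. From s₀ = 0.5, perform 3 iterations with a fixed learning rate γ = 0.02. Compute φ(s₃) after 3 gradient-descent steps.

φ′(s) = 2s - 5
Step 1: φ′(0.5) = -4; s₁ = 0.5 − 0.02·(-4) = 0.58
Step 2: φ′(0.58) = -3.84; s₂ = 0.58 − 0.02·(-3.84) = 0.6568
Step 3: φ′(0.6568) = -3.6864; s₃ = 0.6568 − 0.02·(-3.6864) = 0.730528
φ(0.730528) = -3.118968841216

-3.118968841216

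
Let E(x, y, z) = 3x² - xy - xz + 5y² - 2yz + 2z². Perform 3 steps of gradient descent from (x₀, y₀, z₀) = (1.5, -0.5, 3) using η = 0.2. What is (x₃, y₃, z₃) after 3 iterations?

∇E = (6x - y - z, -x + 10y - 2z, -x - 2y + 4z)
Step 1: at (1.5, -0.5, 3), ∇E = (6.5, -12.5, 11.5) → (1.5, -0.5, 3) − 0.2·(6.5, -12.5, 11.5) = (0.2, 2, 0.7)
Step 2: at (0.2, 2, 0.7), ∇E = (-1.5, 18.4, -1.4) → (0.2, 2, 0.7) − 0.2·(-1.5, 18.4, -1.4) = (0.5, -1.68, 0.98)
Step 3: at (0.5, -1.68, 0.98), ∇E = (3.7, -19.26, 6.78) → (0.5, -1.68, 0.98) − 0.2·(3.7, -19.26, 6.78) = (-0.24, 2.172, -0.376)

(-0.24, 2.172, -0.376)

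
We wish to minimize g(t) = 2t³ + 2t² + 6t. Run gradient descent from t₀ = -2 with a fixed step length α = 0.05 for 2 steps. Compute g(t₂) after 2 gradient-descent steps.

-333.058800494

g′(t) = 6t² + 4t + 6
Step 1: g′(-2) = 22; t₁ = -2 − 0.05·22 = -3.1
Step 2: g′(-3.1) = 51.26; t₂ = -3.1 − 0.05·51.26 = -5.663
g(-5.663) = -333.058800494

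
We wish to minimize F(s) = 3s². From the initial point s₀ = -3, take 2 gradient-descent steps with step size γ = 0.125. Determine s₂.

F′(s) = 6s
s₁ = -3 − 0.125·(-18) = -0.75
s₂ = -0.75 − 0.125·(-4.5) = -0.1875

-0.1875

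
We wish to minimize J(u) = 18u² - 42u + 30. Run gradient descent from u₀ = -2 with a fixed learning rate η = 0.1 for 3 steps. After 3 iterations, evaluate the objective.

J′(u) = 36u - 42
Step 1: J′(-2) = -114; u₁ = -2 − 0.1·(-114) = 9.4
Step 2: J′(9.4) = 296.4; u₂ = 9.4 − 0.1·296.4 = -20.24
Step 3: J′(-20.24) = -770.64; u₃ = -20.24 − 0.1·(-770.64) = 56.824
J(56.824) = 55764.797568

55764.797568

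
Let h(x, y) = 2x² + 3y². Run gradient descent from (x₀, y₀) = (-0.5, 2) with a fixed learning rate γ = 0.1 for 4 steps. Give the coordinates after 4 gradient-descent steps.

(-0.0648, 0.0512)

∇h = (4x, 6y)
Step 1: at (-0.5, 2), ∇h = (-2, 12) → (-0.5, 2) − 0.1·(-2, 12) = (-0.3, 0.8)
Step 2: at (-0.3, 0.8), ∇h = (-1.2, 4.8) → (-0.3, 0.8) − 0.1·(-1.2, 4.8) = (-0.18, 0.32)
Step 3: at (-0.18, 0.32), ∇h = (-0.72, 1.92) → (-0.18, 0.32) − 0.1·(-0.72, 1.92) = (-0.108, 0.128)
Step 4: at (-0.108, 0.128), ∇h = (-0.432, 0.768) → (-0.108, 0.128) − 0.1·(-0.432, 0.768) = (-0.0648, 0.0512)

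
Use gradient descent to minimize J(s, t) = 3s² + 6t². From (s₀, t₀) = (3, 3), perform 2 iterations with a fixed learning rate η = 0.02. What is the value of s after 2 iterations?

∇J = (6s, 12t)
Step 1: at (3, 3), ∇J = (18, 36) → (3, 3) − 0.02·(18, 36) = (2.64, 2.28)
Step 2: at (2.64, 2.28), ∇J = (15.84, 27.36) → (2.64, 2.28) − 0.02·(15.84, 27.36) = (2.3232, 1.7328)
s = 2.3232

2.3232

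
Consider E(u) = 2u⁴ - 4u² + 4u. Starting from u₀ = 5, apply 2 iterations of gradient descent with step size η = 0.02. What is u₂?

E′(u) = 8u³ - 8u + 4
Step 1: E′(5) = 964; u₁ = 5 − 0.02·964 = -14.28
Step 2: E′(-14.28) = -23177.398016; u₂ = -14.28 − 0.02·(-23177.398016) = 449.26796032

449.26796032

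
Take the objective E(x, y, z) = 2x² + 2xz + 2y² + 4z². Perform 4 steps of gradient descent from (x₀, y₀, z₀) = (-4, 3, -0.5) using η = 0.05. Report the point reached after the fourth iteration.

∇E = (4x + 2z, 4y, 2x + 8z)
(x₁, y₁, z₁) = (-4, 3, -0.5) − 0.05·(-17, 12, -12) = (-3.15, 2.4, 0.1)
(x₂, y₂, z₂) = (-3.15, 2.4, 0.1) − 0.05·(-12.4, 9.6, -5.5) = (-2.53, 1.92, 0.375)
(x₃, y₃, z₃) = (-2.53, 1.92, 0.375) − 0.05·(-9.37, 7.68, -2.06) = (-2.0615, 1.536, 0.478)
(x₄, y₄, z₄) = (-2.0615, 1.536, 0.478) − 0.05·(-7.29, 6.144, -0.299) = (-1.697, 1.2288, 0.49295)

(-1.697, 1.2288, 0.49295)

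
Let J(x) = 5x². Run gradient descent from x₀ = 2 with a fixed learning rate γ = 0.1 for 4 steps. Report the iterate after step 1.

J′(x) = 10x
Step 1: J′(2) = 20; x₁ = 2 − 0.1·20 = 0

0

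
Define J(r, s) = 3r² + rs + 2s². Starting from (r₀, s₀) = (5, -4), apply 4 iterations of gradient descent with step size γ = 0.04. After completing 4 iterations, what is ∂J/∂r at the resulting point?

9.73441024

∇J = (6r + s, r + 4s)
Step 1: at (5, -4), ∇J = (26, -11) → (5, -4) − 0.04·(26, -11) = (3.96, -3.56)
Step 2: at (3.96, -3.56), ∇J = (20.2, -10.28) → (3.96, -3.56) − 0.04·(20.2, -10.28) = (3.152, -3.1488)
Step 3: at (3.152, -3.1488), ∇J = (15.7632, -9.4432) → (3.152, -3.1488) − 0.04·(15.7632, -9.4432) = (2.521472, -2.771072)
Step 4: at (2.521472, -2.771072), ∇J = (12.35776, -8.562816) → (2.521472, -2.771072) − 0.04·(12.35776, -8.562816) = (2.0271616, -2.42855936)
∂J/∂r at (2.0271616, -2.42855936) = 9.73441024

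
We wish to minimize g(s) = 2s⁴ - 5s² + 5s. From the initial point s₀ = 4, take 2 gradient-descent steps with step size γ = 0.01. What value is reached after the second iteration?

g′(s) = 8s³ - 10s + 5
s₁ = 4 − 0.01·477 = -0.77
s₂ = -0.77 − 0.01·9.047736 = -0.86047736

-0.86047736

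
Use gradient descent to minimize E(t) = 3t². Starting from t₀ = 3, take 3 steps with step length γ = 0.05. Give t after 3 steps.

1.029

E′(t) = 6t
Step 1: E′(3) = 18; t₁ = 3 − 0.05·18 = 2.1
Step 2: E′(2.1) = 12.6; t₂ = 2.1 − 0.05·12.6 = 1.47
Step 3: E′(1.47) = 8.82; t₃ = 1.47 − 0.05·8.82 = 1.029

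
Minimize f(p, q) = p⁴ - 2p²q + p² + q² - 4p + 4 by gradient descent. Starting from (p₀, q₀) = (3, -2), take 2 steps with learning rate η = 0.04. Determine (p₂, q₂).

(0.51479296, -0.584832)

∇f = (4p³ - 4pq + 2p - 4, -2p² + 2q)
(p₁, q₁) = (3, -2) − 0.04·(134, -22) = (-2.36, -1.12)
(p₂, q₂) = (-2.36, -1.12) − 0.04·(-71.869824, -13.3792) = (0.51479296, -0.584832)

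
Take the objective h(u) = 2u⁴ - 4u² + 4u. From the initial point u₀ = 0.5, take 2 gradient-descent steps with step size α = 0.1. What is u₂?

0.2688

h′(u) = 8u³ - 8u + 4
Step 1: h′(0.5) = 1; u₁ = 0.5 − 0.1·1 = 0.4
Step 2: h′(0.4) = 1.312; u₂ = 0.4 − 0.1·1.312 = 0.2688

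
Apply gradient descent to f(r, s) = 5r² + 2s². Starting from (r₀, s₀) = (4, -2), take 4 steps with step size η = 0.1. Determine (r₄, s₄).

∇f = (10r, 4s)
Step 1: at (4, -2), ∇f = (40, -8) → (4, -2) − 0.1·(40, -8) = (0, -1.2)
Step 2: at (0, -1.2), ∇f = (0, -4.8) → (0, -1.2) − 0.1·(0, -4.8) = (0, -0.72)
Step 3: at (0, -0.72), ∇f = (0, -2.88) → (0, -0.72) − 0.1·(0, -2.88) = (0, -0.432)
Step 4: at (0, -0.432), ∇f = (0, -1.728) → (0, -0.432) − 0.1·(0, -1.728) = (0, -0.2592)

(0, -0.2592)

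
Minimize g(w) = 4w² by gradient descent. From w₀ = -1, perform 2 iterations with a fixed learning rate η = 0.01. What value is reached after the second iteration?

g′(w) = 8w
w₁ = -1 − 0.01·(-8) = -0.92
w₂ = -0.92 − 0.01·(-7.36) = -0.8464

-0.8464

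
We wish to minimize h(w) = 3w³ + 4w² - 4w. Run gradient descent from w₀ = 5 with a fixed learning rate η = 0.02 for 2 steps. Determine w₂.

h′(w) = 9w² + 8w - 4
w₁ = 5 − 0.02·261 = -0.22
w₂ = -0.22 − 0.02·(-5.3244) = -0.113512

-0.113512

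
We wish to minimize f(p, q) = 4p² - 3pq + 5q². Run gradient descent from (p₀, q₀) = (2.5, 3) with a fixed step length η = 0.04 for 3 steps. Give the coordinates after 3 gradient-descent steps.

(1.304768, 1.102656)

∇f = (8p - 3q, -3p + 10q)
Step 1: at (2.5, 3), ∇f = (11, 22.5) → (2.5, 3) − 0.04·(11, 22.5) = (2.06, 2.1)
Step 2: at (2.06, 2.1), ∇f = (10.18, 14.82) → (2.06, 2.1) − 0.04·(10.18, 14.82) = (1.6528, 1.5072)
Step 3: at (1.6528, 1.5072), ∇f = (8.7008, 10.1136) → (1.6528, 1.5072) − 0.04·(8.7008, 10.1136) = (1.304768, 1.102656)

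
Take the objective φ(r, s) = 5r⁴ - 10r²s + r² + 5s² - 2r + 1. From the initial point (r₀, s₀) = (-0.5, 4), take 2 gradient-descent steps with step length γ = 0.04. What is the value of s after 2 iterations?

2.91376

∇φ = (20r³ - 20rs + 2r - 2, -10r² + 10s)
(r₁, s₁) = (-0.5, 4) − 0.04·(34.5, 37.5) = (-1.88, 2.5)
(r₂, s₂) = (-1.88, 2.5) − 0.04·(-44.65344, -10.344) = (-0.0938624, 2.91376)
s = 2.91376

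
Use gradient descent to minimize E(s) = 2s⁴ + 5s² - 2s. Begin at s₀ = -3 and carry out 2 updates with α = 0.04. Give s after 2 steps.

E′(s) = 8s³ + 10s - 2
s₁ = -3 − 0.04·(-248) = 6.92
s₂ = 6.92 − 0.04·2718.191104 = -101.80764416

-101.80764416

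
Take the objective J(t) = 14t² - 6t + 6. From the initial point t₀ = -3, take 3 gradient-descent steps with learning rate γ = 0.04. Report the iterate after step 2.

0.168

J′(t) = 28t - 6
t₁ = -3 − 0.04·(-90) = 0.6
t₂ = 0.6 − 0.04·10.8 = 0.168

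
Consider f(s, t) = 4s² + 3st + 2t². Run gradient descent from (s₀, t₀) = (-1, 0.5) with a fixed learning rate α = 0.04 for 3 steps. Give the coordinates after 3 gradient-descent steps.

∇f = (8s + 3t, 3s + 4t)
Step 1: at (-1, 0.5), ∇f = (-6.5, -1) → (-1, 0.5) − 0.04·(-6.5, -1) = (-0.74, 0.54)
Step 2: at (-0.74, 0.54), ∇f = (-4.3, -0.06) → (-0.74, 0.54) − 0.04·(-4.3, -0.06) = (-0.568, 0.5424)
Step 3: at (-0.568, 0.5424), ∇f = (-2.9168, 0.4656) → (-0.568, 0.5424) − 0.04·(-2.9168, 0.4656) = (-0.451328, 0.523776)

(-0.451328, 0.523776)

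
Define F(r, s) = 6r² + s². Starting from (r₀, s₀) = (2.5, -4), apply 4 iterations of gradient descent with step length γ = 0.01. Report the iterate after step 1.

∇F = (12r, 2s)
(r₁, s₁) = (2.5, -4) − 0.01·(30, -8) = (2.2, -3.92)

(2.2, -3.92)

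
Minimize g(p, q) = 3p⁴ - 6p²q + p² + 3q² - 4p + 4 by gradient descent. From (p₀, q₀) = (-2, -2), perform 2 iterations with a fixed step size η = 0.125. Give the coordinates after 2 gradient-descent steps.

(-7292.5, 217.375)

∇g = (12p³ - 12pq + 2p - 4, -6p² + 6q)
Step 1: at (-2, -2), ∇g = (-152, -36) → (-2, -2) − 0.125·(-152, -36) = (17, 2.5)
Step 2: at (17, 2.5), ∇g = (58476, -1719) → (17, 2.5) − 0.125·(58476, -1719) = (-7292.5, 217.375)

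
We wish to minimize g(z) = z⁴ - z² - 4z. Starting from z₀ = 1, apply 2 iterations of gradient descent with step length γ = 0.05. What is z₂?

g′(z) = 4z³ - 2z - 4
Step 1: g′(1) = -2; z₁ = 1 − 0.05·(-2) = 1.1
Step 2: g′(1.1) = -0.876; z₂ = 1.1 − 0.05·(-0.876) = 1.1438

1.1438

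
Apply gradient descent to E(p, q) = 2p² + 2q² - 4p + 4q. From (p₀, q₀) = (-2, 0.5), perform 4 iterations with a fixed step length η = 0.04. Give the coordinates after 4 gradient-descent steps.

(-0.49361408, -0.25319296)

∇E = (4p - 4, 4q + 4)
Step 1: at (-2, 0.5), ∇E = (-12, 6) → (-2, 0.5) − 0.04·(-12, 6) = (-1.52, 0.26)
Step 2: at (-1.52, 0.26), ∇E = (-10.08, 5.04) → (-1.52, 0.26) − 0.04·(-10.08, 5.04) = (-1.1168, 0.0584)
Step 3: at (-1.1168, 0.0584), ∇E = (-8.4672, 4.2336) → (-1.1168, 0.0584) − 0.04·(-8.4672, 4.2336) = (-0.778112, -0.110944)
Step 4: at (-0.778112, -0.110944), ∇E = (-7.112448, 3.556224) → (-0.778112, -0.110944) − 0.04·(-7.112448, 3.556224) = (-0.49361408, -0.25319296)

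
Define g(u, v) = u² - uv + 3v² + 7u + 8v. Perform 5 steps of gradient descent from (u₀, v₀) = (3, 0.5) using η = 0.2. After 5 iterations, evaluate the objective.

∇g = (2u - v + 7, -u + 6v + 8)
(u₁, v₁) = (3, 0.5) − 0.2·(12.5, 8) = (0.5, -1.1)
(u₂, v₂) = (0.5, -1.1) − 0.2·(9.1, 0.9) = (-1.32, -1.28)
(u₃, v₃) = (-1.32, -1.28) − 0.2·(5.64, 1.64) = (-2.448, -1.608)
(u₄, v₄) = (-2.448, -1.608) − 0.2·(3.712, 0.8) = (-3.1904, -1.768)
(u₅, v₅) = (-3.1904, -1.768) − 0.2·(2.3872, 0.5824) = (-3.66784, -1.88448)
g(-3.66784, -1.88448) = -23.5558462464

-23.5558462464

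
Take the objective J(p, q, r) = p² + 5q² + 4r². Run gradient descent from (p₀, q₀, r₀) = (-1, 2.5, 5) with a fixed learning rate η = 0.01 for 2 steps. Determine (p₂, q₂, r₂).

(-0.9604, 2.025, 4.232)

∇J = (2p, 10q, 8r)
Step 1: at (-1, 2.5, 5), ∇J = (-2, 25, 40) → (-1, 2.5, 5) − 0.01·(-2, 25, 40) = (-0.98, 2.25, 4.6)
Step 2: at (-0.98, 2.25, 4.6), ∇J = (-1.96, 22.5, 36.8) → (-0.98, 2.25, 4.6) − 0.01·(-1.96, 22.5, 36.8) = (-0.9604, 2.025, 4.232)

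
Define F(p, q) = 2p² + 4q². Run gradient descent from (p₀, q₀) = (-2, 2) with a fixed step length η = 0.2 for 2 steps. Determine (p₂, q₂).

∇F = (4p, 8q)
(p₁, q₁) = (-2, 2) − 0.2·(-8, 16) = (-0.4, -1.2)
(p₂, q₂) = (-0.4, -1.2) − 0.2·(-1.6, -9.6) = (-0.08, 0.72)

(-0.08, 0.72)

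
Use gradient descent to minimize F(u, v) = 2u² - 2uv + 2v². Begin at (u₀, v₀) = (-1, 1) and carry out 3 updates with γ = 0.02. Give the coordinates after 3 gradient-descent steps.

∇F = (4u - 2v, -2u + 4v)
Step 1: at (-1, 1), ∇F = (-6, 6) → (-1, 1) − 0.02·(-6, 6) = (-0.88, 0.88)
Step 2: at (-0.88, 0.88), ∇F = (-5.28, 5.28) → (-0.88, 0.88) − 0.02·(-5.28, 5.28) = (-0.7744, 0.7744)
Step 3: at (-0.7744, 0.7744), ∇F = (-4.6464, 4.6464) → (-0.7744, 0.7744) − 0.02·(-4.6464, 4.6464) = (-0.681472, 0.681472)

(-0.681472, 0.681472)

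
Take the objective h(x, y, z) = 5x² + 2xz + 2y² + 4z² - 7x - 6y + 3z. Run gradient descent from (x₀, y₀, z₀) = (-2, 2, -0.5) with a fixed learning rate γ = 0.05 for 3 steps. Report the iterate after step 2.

∇h = (10x + 2z - 7, 4y - 6, 2x + 8z + 3)
(x₁, y₁, z₁) = (-2, 2, -0.5) − 0.05·(-28, 2, -5) = (-0.6, 1.9, -0.25)
(x₂, y₂, z₂) = (-0.6, 1.9, -0.25) − 0.05·(-13.5, 1.6, -0.2) = (0.075, 1.82, -0.24)

(0.075, 1.82, -0.24)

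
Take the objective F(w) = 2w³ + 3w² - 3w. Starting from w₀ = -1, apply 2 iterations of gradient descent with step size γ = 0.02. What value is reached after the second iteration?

-0.873232

F′(w) = 6w² + 6w - 3
w₁ = -1 − 0.02·(-3) = -0.94
w₂ = -0.94 − 0.02·(-3.3384) = -0.873232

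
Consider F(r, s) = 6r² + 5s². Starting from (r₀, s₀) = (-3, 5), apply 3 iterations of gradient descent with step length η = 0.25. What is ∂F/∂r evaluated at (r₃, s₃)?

288

∇F = (12r, 10s)
(r₁, s₁) = (-3, 5) − 0.25·(-36, 50) = (6, -7.5)
(r₂, s₂) = (6, -7.5) − 0.25·(72, -75) = (-12, 11.25)
(r₃, s₃) = (-12, 11.25) − 0.25·(-144, 112.5) = (24, -16.875)
∂F/∂r at (24, -16.875) = 288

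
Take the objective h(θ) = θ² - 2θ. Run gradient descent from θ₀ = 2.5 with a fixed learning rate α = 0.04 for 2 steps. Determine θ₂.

2.2696

h′(θ) = 2θ - 2
Step 1: h′(2.5) = 3; θ₁ = 2.5 − 0.04·3 = 2.38
Step 2: h′(2.38) = 2.76; θ₂ = 2.38 − 0.04·2.76 = 2.2696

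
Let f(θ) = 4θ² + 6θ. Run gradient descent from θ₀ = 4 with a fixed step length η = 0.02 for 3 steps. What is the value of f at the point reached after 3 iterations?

f′(θ) = 8θ + 6
θ₁ = 4 − 0.02·38 = 3.24
θ₂ = 3.24 − 0.02·31.92 = 2.6016
θ₃ = 2.6016 − 0.02·26.8128 = 2.065344
f(2.065344) = 29.454647353344

29.454647353344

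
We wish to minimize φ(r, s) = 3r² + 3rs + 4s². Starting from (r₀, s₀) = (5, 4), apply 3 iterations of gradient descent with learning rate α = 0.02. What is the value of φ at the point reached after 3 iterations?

52.966702296192

∇φ = (6r + 3s, 3r + 8s)
Step 1: at (5, 4), ∇φ = (42, 47) → (5, 4) − 0.02·(42, 47) = (4.16, 3.06)
Step 2: at (4.16, 3.06), ∇φ = (34.14, 36.96) → (4.16, 3.06) − 0.02·(34.14, 36.96) = (3.4772, 2.3208)
Step 3: at (3.4772, 2.3208), ∇φ = (27.8256, 28.998) → (3.4772, 2.3208) − 0.02·(27.8256, 28.998) = (2.920688, 1.74084)
φ(2.920688, 1.74084) = 52.966702296192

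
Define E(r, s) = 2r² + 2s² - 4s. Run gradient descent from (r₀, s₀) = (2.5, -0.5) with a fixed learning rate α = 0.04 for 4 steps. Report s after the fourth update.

0.25319296

∇E = (4r, 4s - 4)
Step 1: at (2.5, -0.5), ∇E = (10, -6) → (2.5, -0.5) − 0.04·(10, -6) = (2.1, -0.26)
Step 2: at (2.1, -0.26), ∇E = (8.4, -5.04) → (2.1, -0.26) − 0.04·(8.4, -5.04) = (1.764, -0.0584)
Step 3: at (1.764, -0.0584), ∇E = (7.056, -4.2336) → (1.764, -0.0584) − 0.04·(7.056, -4.2336) = (1.48176, 0.110944)
Step 4: at (1.48176, 0.110944), ∇E = (5.92704, -3.556224) → (1.48176, 0.110944) − 0.04·(5.92704, -3.556224) = (1.2446784, 0.25319296)
s = 0.25319296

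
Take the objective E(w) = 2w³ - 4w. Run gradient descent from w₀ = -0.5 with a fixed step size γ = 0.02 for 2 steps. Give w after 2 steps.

-0.3943

E′(w) = 6w² - 4
Step 1: E′(-0.5) = -2.5; w₁ = -0.5 − 0.02·(-2.5) = -0.45
Step 2: E′(-0.45) = -2.785; w₂ = -0.45 − 0.02·(-2.785) = -0.3943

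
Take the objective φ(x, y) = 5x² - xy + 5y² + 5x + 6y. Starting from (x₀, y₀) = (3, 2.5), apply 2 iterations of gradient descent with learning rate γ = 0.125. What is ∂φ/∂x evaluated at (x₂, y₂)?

0.7890625

∇φ = (10x - y + 5, -x + 10y + 6)
(x₁, y₁) = (3, 2.5) − 0.125·(32.5, 28) = (-1.0625, -1)
(x₂, y₂) = (-1.0625, -1) − 0.125·(-4.625, -2.9375) = (-0.484375, -0.6328125)
∂φ/∂x at (-0.484375, -0.6328125) = 0.7890625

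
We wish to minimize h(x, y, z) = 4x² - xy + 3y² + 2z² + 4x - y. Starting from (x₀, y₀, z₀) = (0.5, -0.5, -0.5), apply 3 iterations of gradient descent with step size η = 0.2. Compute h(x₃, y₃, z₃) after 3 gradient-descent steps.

-0.46896

∇h = (8x - y + 4, -x + 6y - 1, 4z)
(x₁, y₁, z₁) = (0.5, -0.5, -0.5) − 0.2·(8.5, -4.5, -2) = (-1.2, 0.4, -0.1)
(x₂, y₂, z₂) = (-1.2, 0.4, -0.1) − 0.2·(-6, 2.6, -0.4) = (0, -0.12, -0.02)
(x₃, y₃, z₃) = (0, -0.12, -0.02) − 0.2·(4.12, -1.72, -0.08) = (-0.824, 0.224, -0.004)
h(-0.824, 0.224, -0.004) = -0.46896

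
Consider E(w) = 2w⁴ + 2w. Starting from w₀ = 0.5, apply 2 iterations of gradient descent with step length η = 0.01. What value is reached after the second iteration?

E′(w) = 8w³ + 2
w₁ = 0.5 − 0.01·3 = 0.47
w₂ = 0.47 − 0.01·2.830584 = 0.44169416

0.44169416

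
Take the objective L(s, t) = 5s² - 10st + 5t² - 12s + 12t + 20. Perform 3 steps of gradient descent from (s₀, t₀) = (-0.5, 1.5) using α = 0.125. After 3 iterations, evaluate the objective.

596

∇L = (10s - 10t - 12, -10s + 10t + 12)
(s₁, t₁) = (-0.5, 1.5) − 0.125·(-32, 32) = (3.5, -2.5)
(s₂, t₂) = (3.5, -2.5) − 0.125·(48, -48) = (-2.5, 3.5)
(s₃, t₃) = (-2.5, 3.5) − 0.125·(-72, 72) = (6.5, -5.5)
L(6.5, -5.5) = 596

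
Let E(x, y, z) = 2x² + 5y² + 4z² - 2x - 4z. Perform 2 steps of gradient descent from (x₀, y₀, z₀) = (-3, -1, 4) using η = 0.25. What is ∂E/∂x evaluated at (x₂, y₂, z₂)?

0

∇E = (4x - 2, 10y, 8z - 4)
(x₁, y₁, z₁) = (-3, -1, 4) − 0.25·(-14, -10, 28) = (0.5, 1.5, -3)
(x₂, y₂, z₂) = (0.5, 1.5, -3) − 0.25·(0, 15, -28) = (0.5, -2.25, 4)
∂E/∂x at (0.5, -2.25, 4) = 0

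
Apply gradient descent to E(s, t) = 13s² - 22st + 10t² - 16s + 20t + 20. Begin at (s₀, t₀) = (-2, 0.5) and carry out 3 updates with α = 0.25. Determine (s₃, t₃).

∇E = (26s - 22t - 16, -22s + 20t + 20)
(s₁, t₁) = (-2, 0.5) − 0.25·(-79, 74) = (17.75, -18)
(s₂, t₂) = (17.75, -18) − 0.25·(841.5, -730.5) = (-192.625, 164.625)
(s₃, t₃) = (-192.625, 164.625) − 0.25·(-8646, 7550.25) = (1968.875, -1722.9375)

(1968.875, -1722.9375)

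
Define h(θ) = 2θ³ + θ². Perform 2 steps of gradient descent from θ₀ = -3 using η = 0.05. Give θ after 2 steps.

-13.608

h′(θ) = 6θ² + 2θ
Step 1: h′(-3) = 48; θ₁ = -3 − 0.05·48 = -5.4
Step 2: h′(-5.4) = 164.16; θ₂ = -5.4 − 0.05·164.16 = -13.608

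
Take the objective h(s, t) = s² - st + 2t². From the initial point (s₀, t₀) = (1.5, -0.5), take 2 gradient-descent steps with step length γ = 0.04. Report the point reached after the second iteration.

(1.2368, -0.248)

∇h = (2s - t, -s + 4t)
(s₁, t₁) = (1.5, -0.5) − 0.04·(3.5, -3.5) = (1.36, -0.36)
(s₂, t₂) = (1.36, -0.36) − 0.04·(3.08, -2.8) = (1.2368, -0.248)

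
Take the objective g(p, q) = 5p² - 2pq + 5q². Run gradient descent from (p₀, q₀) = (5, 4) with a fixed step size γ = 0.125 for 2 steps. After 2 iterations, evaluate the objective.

0.1875

∇g = (10p - 2q, -2p + 10q)
Step 1: at (5, 4), ∇g = (42, 30) → (5, 4) − 0.125·(42, 30) = (-0.25, 0.25)
Step 2: at (-0.25, 0.25), ∇g = (-3, 3) → (-0.25, 0.25) − 0.125·(-3, 3) = (0.125, -0.125)
g(0.125, -0.125) = 0.1875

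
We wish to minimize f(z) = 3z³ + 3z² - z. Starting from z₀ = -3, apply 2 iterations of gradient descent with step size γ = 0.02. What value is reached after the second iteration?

f′(z) = 9z² + 6z - 1
Step 1: f′(-3) = 62; z₁ = -3 − 0.02·62 = -4.24
Step 2: f′(-4.24) = 135.3584; z₂ = -4.24 − 0.02·135.3584 = -6.947168

-6.947168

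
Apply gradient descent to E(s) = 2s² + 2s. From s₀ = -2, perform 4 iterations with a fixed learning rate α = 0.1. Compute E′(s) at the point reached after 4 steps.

E′(s) = 4s + 2
Step 1: E′(-2) = -6; s₁ = -2 − 0.1·(-6) = -1.4
Step 2: E′(-1.4) = -3.6; s₂ = -1.4 − 0.1·(-3.6) = -1.04
Step 3: E′(-1.04) = -2.16; s₃ = -1.04 − 0.1·(-2.16) = -0.824
Step 4: E′(-0.824) = -1.296; s₄ = -0.824 − 0.1·(-1.296) = -0.6944
E′(s) at (-0.6944) = -0.7776

-0.7776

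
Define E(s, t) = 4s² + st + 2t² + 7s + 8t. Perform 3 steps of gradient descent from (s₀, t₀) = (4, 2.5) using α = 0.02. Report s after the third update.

1.911108

∇E = (8s + t + 7, s + 4t + 8)
Step 1: at (4, 2.5), ∇E = (41.5, 22) → (4, 2.5) − 0.02·(41.5, 22) = (3.17, 2.06)
Step 2: at (3.17, 2.06), ∇E = (34.42, 19.41) → (3.17, 2.06) − 0.02·(34.42, 19.41) = (2.4816, 1.6718)
Step 3: at (2.4816, 1.6718), ∇E = (28.5246, 17.1688) → (2.4816, 1.6718) − 0.02·(28.5246, 17.1688) = (1.911108, 1.328424)
s = 1.911108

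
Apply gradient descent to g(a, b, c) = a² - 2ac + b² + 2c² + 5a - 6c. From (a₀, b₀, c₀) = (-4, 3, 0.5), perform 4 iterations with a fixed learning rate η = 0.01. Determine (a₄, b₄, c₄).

∇g = (2a - 2c + 5, 2b, -2a + 4c - 6)
Step 1: at (-4, 3, 0.5), ∇g = (-4, 6, 4) → (-4, 3, 0.5) − 0.01·(-4, 6, 4) = (-3.96, 2.94, 0.46)
Step 2: at (-3.96, 2.94, 0.46), ∇g = (-3.84, 5.88, 3.76) → (-3.96, 2.94, 0.46) − 0.01·(-3.84, 5.88, 3.76) = (-3.9216, 2.8812, 0.4224)
Step 3: at (-3.9216, 2.8812, 0.4224), ∇g = (-3.688, 5.7624, 3.5328) → (-3.9216, 2.8812, 0.4224) − 0.01·(-3.688, 5.7624, 3.5328) = (-3.88472, 2.823576, 0.387072)
Step 4: at (-3.88472, 2.823576, 0.387072), ∇g = (-3.543584, 5.647152, 3.317728) → (-3.88472, 2.823576, 0.387072) − 0.01·(-3.543584, 5.647152, 3.317728) = (-3.84928416, 2.76710448, 0.35389472)

(-3.84928416, 2.76710448, 0.35389472)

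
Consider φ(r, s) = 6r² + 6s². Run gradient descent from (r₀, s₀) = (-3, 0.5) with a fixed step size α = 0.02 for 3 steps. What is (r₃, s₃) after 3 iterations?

(-1.316928, 0.219488)

∇φ = (12r, 12s)
(r₁, s₁) = (-3, 0.5) − 0.02·(-36, 6) = (-2.28, 0.38)
(r₂, s₂) = (-2.28, 0.38) − 0.02·(-27.36, 4.56) = (-1.7328, 0.2888)
(r₃, s₃) = (-1.7328, 0.2888) − 0.02·(-20.7936, 3.4656) = (-1.316928, 0.219488)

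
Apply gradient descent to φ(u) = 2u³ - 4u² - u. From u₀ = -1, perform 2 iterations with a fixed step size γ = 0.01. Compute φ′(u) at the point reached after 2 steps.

φ′(u) = 6u² - 8u - 1
u₁ = -1 − 0.01·13 = -1.13
u₂ = -1.13 − 0.01·15.7014 = -1.287014
φ′(u) at (-1.287014) = 19.234542217176

19.234542217176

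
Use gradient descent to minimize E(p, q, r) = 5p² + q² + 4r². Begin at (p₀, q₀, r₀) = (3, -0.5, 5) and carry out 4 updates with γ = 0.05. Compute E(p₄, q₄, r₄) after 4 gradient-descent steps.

1.9630140525

∇E = (10p, 2q, 8r)
Step 1: at (3, -0.5, 5), ∇E = (30, -1, 40) → (3, -0.5, 5) − 0.05·(30, -1, 40) = (1.5, -0.45, 3)
Step 2: at (1.5, -0.45, 3), ∇E = (15, -0.9, 24) → (1.5, -0.45, 3) − 0.05·(15, -0.9, 24) = (0.75, -0.405, 1.8)
Step 3: at (0.75, -0.405, 1.8), ∇E = (7.5, -0.81, 14.4) → (0.75, -0.405, 1.8) − 0.05·(7.5, -0.81, 14.4) = (0.375, -0.3645, 1.08)
Step 4: at (0.375, -0.3645, 1.08), ∇E = (3.75, -0.729, 8.64) → (0.375, -0.3645, 1.08) − 0.05·(3.75, -0.729, 8.64) = (0.1875, -0.32805, 0.648)
E(0.1875, -0.32805, 0.648) = 1.9630140525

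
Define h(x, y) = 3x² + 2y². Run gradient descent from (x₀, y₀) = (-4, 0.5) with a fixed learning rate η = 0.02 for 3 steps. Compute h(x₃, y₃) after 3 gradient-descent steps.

∇h = (6x, 4y)
Step 1: at (-4, 0.5), ∇h = (-24, 2) → (-4, 0.5) − 0.02·(-24, 2) = (-3.52, 0.46)
Step 2: at (-3.52, 0.46), ∇h = (-21.12, 1.84) → (-3.52, 0.46) − 0.02·(-21.12, 1.84) = (-3.0976, 0.4232)
Step 3: at (-3.0976, 0.4232), ∇h = (-18.5856, 1.6928) → (-3.0976, 0.4232) − 0.02·(-18.5856, 1.6928) = (-2.725888, 0.389344)
h(-2.725888, 0.389344) = 22.594573666304

22.594573666304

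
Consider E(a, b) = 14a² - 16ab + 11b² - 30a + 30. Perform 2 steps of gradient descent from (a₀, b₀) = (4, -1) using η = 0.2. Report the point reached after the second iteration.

∇E = (28a - 16b - 30, -16a + 22b)
(a₁, b₁) = (4, -1) − 0.2·(98, -86) = (-15.6, 16.2)
(a₂, b₂) = (-15.6, 16.2) − 0.2·(-726, 606) = (129.6, -105)

(129.6, -105)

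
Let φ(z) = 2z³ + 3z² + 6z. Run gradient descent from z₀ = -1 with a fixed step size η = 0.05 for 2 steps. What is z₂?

φ′(z) = 6z² + 6z + 6
z₁ = -1 − 0.05·6 = -1.3
z₂ = -1.3 − 0.05·8.34 = -1.717

-1.717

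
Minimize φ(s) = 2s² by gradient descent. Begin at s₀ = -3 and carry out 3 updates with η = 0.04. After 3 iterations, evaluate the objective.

φ′(s) = 4s
Step 1: φ′(-3) = -12; s₁ = -3 − 0.04·(-12) = -2.52
Step 2: φ′(-2.52) = -10.08; s₂ = -2.52 − 0.04·(-10.08) = -2.1168
Step 3: φ′(-2.1168) = -8.4672; s₃ = -2.1168 − 0.04·(-8.4672) = -1.778112
φ(-1.778112) = 6.323364569088

6.323364569088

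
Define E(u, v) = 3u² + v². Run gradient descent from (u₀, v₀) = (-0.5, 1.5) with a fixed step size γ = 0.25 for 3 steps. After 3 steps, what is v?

∇E = (6u, 2v)
(u₁, v₁) = (-0.5, 1.5) − 0.25·(-3, 3) = (0.25, 0.75)
(u₂, v₂) = (0.25, 0.75) − 0.25·(1.5, 1.5) = (-0.125, 0.375)
(u₃, v₃) = (-0.125, 0.375) − 0.25·(-0.75, 0.75) = (0.0625, 0.1875)
v = 0.1875

0.1875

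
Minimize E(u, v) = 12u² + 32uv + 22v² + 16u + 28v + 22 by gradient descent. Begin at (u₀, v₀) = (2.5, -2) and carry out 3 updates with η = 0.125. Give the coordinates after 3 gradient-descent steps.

(-81, -116.875)

∇E = (24u + 32v + 16, 32u + 44v + 28)
(u₁, v₁) = (2.5, -2) − 0.125·(12, 20) = (1, -4.5)
(u₂, v₂) = (1, -4.5) − 0.125·(-104, -138) = (14, 12.75)
(u₃, v₃) = (14, 12.75) − 0.125·(760, 1037) = (-81, -116.875)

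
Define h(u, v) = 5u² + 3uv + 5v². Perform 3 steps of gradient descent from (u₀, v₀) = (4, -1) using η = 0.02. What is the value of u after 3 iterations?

∇h = (10u + 3v, 3u + 10v)
(u₁, v₁) = (4, -1) − 0.02·(37, 2) = (3.26, -1.04)
(u₂, v₂) = (3.26, -1.04) − 0.02·(29.48, -0.62) = (2.6704, -1.0276)
(u₃, v₃) = (2.6704, -1.0276) − 0.02·(23.6212, -2.2648) = (2.197976, -0.982304)
u = 2.197976

2.197976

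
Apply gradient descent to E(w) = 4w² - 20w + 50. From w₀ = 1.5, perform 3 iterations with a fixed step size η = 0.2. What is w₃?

2.716

E′(w) = 8w - 20
w₁ = 1.5 − 0.2·(-8) = 3.1
w₂ = 3.1 − 0.2·4.8 = 2.14
w₃ = 2.14 − 0.2·(-2.88) = 2.716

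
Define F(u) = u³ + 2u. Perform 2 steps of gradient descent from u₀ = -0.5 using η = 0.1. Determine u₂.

-1.1551875

F′(u) = 3u² + 2
u₁ = -0.5 − 0.1·2.75 = -0.775
u₂ = -0.775 − 0.1·3.801875 = -1.1551875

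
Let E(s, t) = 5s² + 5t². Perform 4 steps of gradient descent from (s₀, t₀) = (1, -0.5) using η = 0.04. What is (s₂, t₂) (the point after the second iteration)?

(0.36, -0.18)

∇E = (10s, 10t)
(s₁, t₁) = (1, -0.5) − 0.04·(10, -5) = (0.6, -0.3)
(s₂, t₂) = (0.6, -0.3) − 0.04·(6, -3) = (0.36, -0.18)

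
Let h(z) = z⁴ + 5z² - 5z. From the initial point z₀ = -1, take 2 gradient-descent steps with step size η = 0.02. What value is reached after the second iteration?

h′(z) = 4z³ + 10z - 5
Step 1: h′(-1) = -19; z₁ = -1 − 0.02·(-19) = -0.62
Step 2: h′(-0.62) = -12.153312; z₂ = -0.62 − 0.02·(-12.153312) = -0.37693376

-0.37693376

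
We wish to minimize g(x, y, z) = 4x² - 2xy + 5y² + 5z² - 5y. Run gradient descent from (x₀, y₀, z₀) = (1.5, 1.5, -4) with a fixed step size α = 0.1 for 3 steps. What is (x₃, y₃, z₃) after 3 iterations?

∇g = (8x - 2y, -2x + 10y - 5, 10z)
Step 1: at (1.5, 1.5, -4), ∇g = (9, 7, -40) → (1.5, 1.5, -4) − 0.1·(9, 7, -40) = (0.6, 0.8, 0)
Step 2: at (0.6, 0.8, 0), ∇g = (3.2, 1.8, 0) → (0.6, 0.8, 0) − 0.1·(3.2, 1.8, 0) = (0.28, 0.62, 0)
Step 3: at (0.28, 0.62, 0), ∇g = (1, 0.64, 0) → (0.28, 0.62, 0) − 0.1·(1, 0.64, 0) = (0.18, 0.556, 0)

(0.18, 0.556, 0)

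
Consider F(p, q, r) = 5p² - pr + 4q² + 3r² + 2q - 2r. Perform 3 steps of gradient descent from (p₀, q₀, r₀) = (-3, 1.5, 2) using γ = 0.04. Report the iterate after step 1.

(-1.72, 0.94, 1.48)

∇F = (10p - r, 8q + 2, -p + 6r - 2)
(p₁, q₁, r₁) = (-3, 1.5, 2) − 0.04·(-32, 14, 13) = (-1.72, 0.94, 1.48)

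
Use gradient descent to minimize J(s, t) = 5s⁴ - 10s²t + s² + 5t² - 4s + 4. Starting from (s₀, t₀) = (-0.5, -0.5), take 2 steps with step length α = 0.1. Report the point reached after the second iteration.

∇J = (20s³ - 20st + 2s - 4, -10s² + 10t)
Step 1: at (-0.5, -0.5), ∇J = (-12.5, -7.5) → (-0.5, -0.5) − 0.1·(-12.5, -7.5) = (0.75, 0.25)
Step 2: at (0.75, 0.25), ∇J = (2.1875, -3.125) → (0.75, 0.25) − 0.1·(2.1875, -3.125) = (0.53125, 0.5625)

(0.53125, 0.5625)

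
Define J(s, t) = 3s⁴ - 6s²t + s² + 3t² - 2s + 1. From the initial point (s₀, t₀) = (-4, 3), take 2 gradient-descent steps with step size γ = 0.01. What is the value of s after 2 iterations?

1.83707552

∇J = (12s³ - 12st + 2s - 2, -6s² + 6t)
Step 1: at (-4, 3), ∇J = (-634, -78) → (-4, 3) − 0.01·(-634, -78) = (2.34, 3.78)
Step 2: at (2.34, 3.78), ∇J = (50.292448, -10.1736) → (2.34, 3.78) − 0.01·(50.292448, -10.1736) = (1.83707552, 3.881736)
s = 1.83707552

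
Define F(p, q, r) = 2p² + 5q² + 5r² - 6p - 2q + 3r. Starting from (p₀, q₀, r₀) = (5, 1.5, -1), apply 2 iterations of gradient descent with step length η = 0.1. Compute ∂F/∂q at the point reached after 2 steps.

0

∇F = (4p - 6, 10q - 2, 10r + 3)
Step 1: at (5, 1.5, -1), ∇F = (14, 13, -7) → (5, 1.5, -1) − 0.1·(14, 13, -7) = (3.6, 0.2, -0.3)
Step 2: at (3.6, 0.2, -0.3), ∇F = (8.4, 0, 0) → (3.6, 0.2, -0.3) − 0.1·(8.4, 0, 0) = (2.76, 0.2, -0.3)
∂F/∂q at (2.76, 0.2, -0.3) = 0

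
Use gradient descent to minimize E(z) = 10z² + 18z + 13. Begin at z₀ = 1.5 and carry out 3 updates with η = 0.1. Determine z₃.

E′(z) = 20z + 18
z₁ = 1.5 − 0.1·48 = -3.3
z₂ = -3.3 − 0.1·(-48) = 1.5
z₃ = 1.5 − 0.1·48 = -3.3

-3.3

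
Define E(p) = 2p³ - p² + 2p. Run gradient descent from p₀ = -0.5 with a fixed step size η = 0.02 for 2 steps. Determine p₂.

-0.695372

E′(p) = 6p² - 2p + 2
Step 1: E′(-0.5) = 4.5; p₁ = -0.5 − 0.02·4.5 = -0.59
Step 2: E′(-0.59) = 5.2686; p₂ = -0.59 − 0.02·5.2686 = -0.695372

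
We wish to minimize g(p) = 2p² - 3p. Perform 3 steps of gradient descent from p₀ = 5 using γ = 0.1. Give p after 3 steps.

1.668

g′(p) = 4p - 3
Step 1: g′(5) = 17; p₁ = 5 − 0.1·17 = 3.3
Step 2: g′(3.3) = 10.2; p₂ = 3.3 − 0.1·10.2 = 2.28
Step 3: g′(2.28) = 6.12; p₃ = 2.28 − 0.1·6.12 = 1.668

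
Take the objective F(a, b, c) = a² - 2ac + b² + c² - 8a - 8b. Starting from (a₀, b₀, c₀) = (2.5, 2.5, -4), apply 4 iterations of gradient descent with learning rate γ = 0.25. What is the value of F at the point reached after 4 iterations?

∇F = (2a - 2c - 8, 2b - 8, -2a + 2c)
Step 1: at (2.5, 2.5, -4), ∇F = (5, -3, -13) → (2.5, 2.5, -4) − 0.25·(5, -3, -13) = (1.25, 3.25, -0.75)
Step 2: at (1.25, 3.25, -0.75), ∇F = (-4, -1.5, -4) → (1.25, 3.25, -0.75) − 0.25·(-4, -1.5, -4) = (2.25, 3.625, 0.25)
Step 3: at (2.25, 3.625, 0.25), ∇F = (-4, -0.75, -4) → (2.25, 3.625, 0.25) − 0.25·(-4, -0.75, -4) = (3.25, 3.8125, 1.25)
Step 4: at (3.25, 3.8125, 1.25), ∇F = (-4, -0.375, -4) → (3.25, 3.8125, 1.25) − 0.25·(-4, -0.375, -4) = (4.25, 3.90625, 2.25)
F(4.25, 3.90625, 2.25) = -45.9912109375

-45.9912109375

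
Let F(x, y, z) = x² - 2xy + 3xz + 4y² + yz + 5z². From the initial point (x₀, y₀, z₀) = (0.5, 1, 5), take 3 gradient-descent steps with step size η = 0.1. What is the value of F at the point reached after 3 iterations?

∇F = (2x - 2y + 3z, -2x + 8y + z, 3x + y + 10z)
(x₁, y₁, z₁) = (0.5, 1, 5) − 0.1·(14, 12, 52.5) = (-0.9, -0.2, -0.25)
(x₂, y₂, z₂) = (-0.9, -0.2, -0.25) − 0.1·(-2.15, -0.05, -5.4) = (-0.685, -0.195, 0.29)
(x₃, y₃, z₃) = (-0.685, -0.195, 0.29) − 0.1·(-0.11, 0.1, 0.65) = (-0.674, -0.205, 0.225)
F(-0.674, -0.205, 0.225) = 0.098086

0.098086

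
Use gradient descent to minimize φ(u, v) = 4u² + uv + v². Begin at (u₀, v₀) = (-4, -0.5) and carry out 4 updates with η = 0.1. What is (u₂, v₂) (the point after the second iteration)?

∇φ = (8u + v, u + 2v)
(u₁, v₁) = (-4, -0.5) − 0.1·(-32.5, -5) = (-0.75, 0)
(u₂, v₂) = (-0.75, 0) − 0.1·(-6, -0.75) = (-0.15, 0.075)

(-0.15, 0.075)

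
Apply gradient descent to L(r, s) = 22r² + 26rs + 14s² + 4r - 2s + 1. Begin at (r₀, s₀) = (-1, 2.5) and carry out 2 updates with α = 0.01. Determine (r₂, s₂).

(-1.2808, 1.8426)

∇L = (44r + 26s + 4, 26r + 28s - 2)
(r₁, s₁) = (-1, 2.5) − 0.01·(25, 42) = (-1.25, 2.08)
(r₂, s₂) = (-1.25, 2.08) − 0.01·(3.08, 23.74) = (-1.2808, 1.8426)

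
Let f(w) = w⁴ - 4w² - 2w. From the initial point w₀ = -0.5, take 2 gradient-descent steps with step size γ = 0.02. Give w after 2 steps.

f′(w) = 4w³ - 8w - 2
Step 1: f′(-0.5) = 1.5; w₁ = -0.5 − 0.02·1.5 = -0.53
Step 2: f′(-0.53) = 1.644492; w₂ = -0.53 − 0.02·1.644492 = -0.56288984

-0.56288984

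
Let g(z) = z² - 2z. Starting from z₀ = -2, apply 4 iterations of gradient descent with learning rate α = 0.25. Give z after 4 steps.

0.8125

g′(z) = 2z - 2
z₁ = -2 − 0.25·(-6) = -0.5
z₂ = -0.5 − 0.25·(-3) = 0.25
z₃ = 0.25 − 0.25·(-1.5) = 0.625
z₄ = 0.625 − 0.25·(-0.75) = 0.8125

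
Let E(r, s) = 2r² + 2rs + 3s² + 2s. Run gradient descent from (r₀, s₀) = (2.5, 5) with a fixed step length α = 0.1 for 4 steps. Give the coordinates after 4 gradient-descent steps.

(0.012, -0.244)

∇E = (4r + 2s, 2r + 6s + 2)
Step 1: at (2.5, 5), ∇E = (20, 37) → (2.5, 5) − 0.1·(20, 37) = (0.5, 1.3)
Step 2: at (0.5, 1.3), ∇E = (4.6, 10.8) → (0.5, 1.3) − 0.1·(4.6, 10.8) = (0.04, 0.22)
Step 3: at (0.04, 0.22), ∇E = (0.6, 3.4) → (0.04, 0.22) − 0.1·(0.6, 3.4) = (-0.02, -0.12)
Step 4: at (-0.02, -0.12), ∇E = (-0.32, 1.24) → (-0.02, -0.12) − 0.1·(-0.32, 1.24) = (0.012, -0.244)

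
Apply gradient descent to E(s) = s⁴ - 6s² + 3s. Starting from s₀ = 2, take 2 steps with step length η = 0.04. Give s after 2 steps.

E′(s) = 4s³ - 12s + 3
s₁ = 2 − 0.04·11 = 1.56
s₂ = 1.56 − 0.04·(-0.534336) = 1.58137344

1.58137344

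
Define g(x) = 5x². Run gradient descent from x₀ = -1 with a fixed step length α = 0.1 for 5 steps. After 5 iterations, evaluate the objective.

g′(x) = 10x
Step 1: g′(-1) = -10; x₁ = -1 − 0.1·(-10) = 0
Step 2: g′(0) = 0; x₂ = 0 − 0.1·0 = 0
Step 3: g′(0) = 0; x₃ = 0 − 0.1·0 = 0
Step 4: g′(0) = 0; x₄ = 0 − 0.1·0 = 0
Step 5: g′(0) = 0; x₅ = 0 − 0.1·0 = 0
g(0) = 0

0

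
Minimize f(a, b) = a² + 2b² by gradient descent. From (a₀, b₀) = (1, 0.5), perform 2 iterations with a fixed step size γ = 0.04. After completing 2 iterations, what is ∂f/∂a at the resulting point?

∇f = (2a, 4b)
(a₁, b₁) = (1, 0.5) − 0.04·(2, 2) = (0.92, 0.42)
(a₂, b₂) = (0.92, 0.42) − 0.04·(1.84, 1.68) = (0.8464, 0.3528)
∂f/∂a at (0.8464, 0.3528) = 1.6928

1.6928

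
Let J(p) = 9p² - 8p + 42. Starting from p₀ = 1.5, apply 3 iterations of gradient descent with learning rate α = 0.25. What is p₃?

J′(p) = 18p - 8
p₁ = 1.5 − 0.25·19 = -3.25
p₂ = -3.25 − 0.25·(-66.5) = 13.375
p₃ = 13.375 − 0.25·232.75 = -44.8125

-44.8125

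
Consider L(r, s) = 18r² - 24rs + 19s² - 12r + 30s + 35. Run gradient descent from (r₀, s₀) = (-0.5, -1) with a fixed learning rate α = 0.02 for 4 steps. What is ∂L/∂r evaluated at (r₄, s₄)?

∇L = (36r - 24s - 12, -24r + 38s + 30)
(r₁, s₁) = (-0.5, -1) − 0.02·(-6, 4) = (-0.38, -1.08)
(r₂, s₂) = (-0.38, -1.08) − 0.02·(0.24, -1.92) = (-0.3848, -1.0416)
(r₃, s₃) = (-0.3848, -1.0416) − 0.02·(-0.8544, -0.3456) = (-0.367712, -1.034688)
(r₄, s₄) = (-0.367712, -1.034688) − 0.02·(-0.40512, -0.493056) = (-0.3596096, -1.02482688)
∂L/∂r at (-0.3596096, -1.02482688) = -0.35010048

-0.35010048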